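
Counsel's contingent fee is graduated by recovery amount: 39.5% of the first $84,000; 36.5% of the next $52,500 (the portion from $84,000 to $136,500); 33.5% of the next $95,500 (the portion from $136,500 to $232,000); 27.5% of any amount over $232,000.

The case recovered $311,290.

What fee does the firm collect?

First $84,000 at 39.5% = $33,180.00
Next $52,500 at 36.5% = $19,162.50
Next $95,500 at 33.5% = $31,992.50
Remaining $79,290 at 27.5% = $21,804.75
Fee: $33,180.00 + $19,162.50 + $31,992.50 + $21,804.75 = $106,139.75

$106,139.75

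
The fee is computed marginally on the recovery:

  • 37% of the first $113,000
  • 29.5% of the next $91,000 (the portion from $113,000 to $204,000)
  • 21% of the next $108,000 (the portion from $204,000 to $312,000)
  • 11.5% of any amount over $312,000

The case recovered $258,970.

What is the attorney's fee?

$80,198.70

First $113,000 at 37% = $41,810.00
Next $91,000 at 29.5% = $26,845.00
Remaining $54,970 at 21% = $11,543.70
Fee: $41,810.00 + $26,845.00 + $11,543.70 = $80,198.70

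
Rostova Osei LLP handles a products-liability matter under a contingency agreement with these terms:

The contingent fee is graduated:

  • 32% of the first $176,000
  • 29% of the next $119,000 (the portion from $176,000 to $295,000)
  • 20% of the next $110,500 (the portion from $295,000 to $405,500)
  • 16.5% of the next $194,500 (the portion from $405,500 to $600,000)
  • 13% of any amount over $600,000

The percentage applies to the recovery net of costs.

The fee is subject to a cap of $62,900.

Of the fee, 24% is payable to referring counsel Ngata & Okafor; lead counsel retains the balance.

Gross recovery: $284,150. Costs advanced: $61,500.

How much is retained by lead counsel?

$47,804.00

Fee base (net of costs): $284,150 − $61,500 = $222,650
First $176,000 at 32% = $56,320.00
Remaining $46,650 at 29% = $13,528.50
Fee: $56,320.00 + $13,528.50 = $69,848.50
$69,848.50 exceeds the $62,900 cap, so the fee is capped at $62,900.00.
Referral share: 24% of $62,900.00 = $15,096.00; lead counsel retains $62,900.00 − $15,096.00 = $47,804.00.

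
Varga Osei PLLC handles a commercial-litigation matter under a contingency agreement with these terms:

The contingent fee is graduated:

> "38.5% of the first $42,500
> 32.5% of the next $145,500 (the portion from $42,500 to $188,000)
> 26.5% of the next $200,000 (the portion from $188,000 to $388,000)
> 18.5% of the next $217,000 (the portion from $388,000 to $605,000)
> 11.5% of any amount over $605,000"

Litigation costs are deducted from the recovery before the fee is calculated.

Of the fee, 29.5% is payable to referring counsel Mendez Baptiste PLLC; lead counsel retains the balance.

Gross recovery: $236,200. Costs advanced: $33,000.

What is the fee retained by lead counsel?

$47,712.99

Fee base (net of costs): $236,200 − $33,000 = $203,200
First $42,500 at 38.5% = $16,362.50
Next $145,500 at 32.5% = $47,287.50
Remaining $15,200 at 26.5% = $4,028.00
Fee: $16,362.50 + $47,287.50 + $4,028.00 = $67,678.00
Referral share: 29.5% of $67,678.00 = $19,965.01; lead counsel retains $67,678.00 − $19,965.01 = $47,712.99.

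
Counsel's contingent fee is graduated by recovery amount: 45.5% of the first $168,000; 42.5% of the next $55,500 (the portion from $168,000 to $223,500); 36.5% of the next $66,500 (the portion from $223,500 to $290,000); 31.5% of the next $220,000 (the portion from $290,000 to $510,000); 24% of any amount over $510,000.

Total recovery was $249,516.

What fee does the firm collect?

$109,523.34

First $168,000 at 45.5% = $76,440.00
Next $55,500 at 42.5% = $23,587.50
Remaining $26,016 at 36.5% = $9,495.84
Fee: $76,440.00 + $23,587.50 + $9,495.84 = $109,523.34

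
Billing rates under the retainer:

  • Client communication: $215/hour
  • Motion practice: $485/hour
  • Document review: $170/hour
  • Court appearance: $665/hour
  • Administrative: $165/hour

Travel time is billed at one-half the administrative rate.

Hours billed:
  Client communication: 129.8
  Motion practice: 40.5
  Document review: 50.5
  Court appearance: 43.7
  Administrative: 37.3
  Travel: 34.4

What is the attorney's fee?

$94,187.50

Client communication: 129.8 × $215 = $27,907.00
Motion practice: 40.5 × $485 = $19,642.50
Document review: 50.5 × $170 = $8,585.00
Court appearance: 43.7 × $665 = $29,060.50
Administrative: 37.3 × $165 = $6,154.50
Subtotal: $27,907.00 + $19,642.50 + $8,585.00 + $29,060.50 + $6,154.50 = $91,349.50
Travel: 34.4 × ($165 ÷ 2) = 34.4 × $82.50 = $2,838.00
Total: $91,349.50 + $2,838.00 = $94,187.50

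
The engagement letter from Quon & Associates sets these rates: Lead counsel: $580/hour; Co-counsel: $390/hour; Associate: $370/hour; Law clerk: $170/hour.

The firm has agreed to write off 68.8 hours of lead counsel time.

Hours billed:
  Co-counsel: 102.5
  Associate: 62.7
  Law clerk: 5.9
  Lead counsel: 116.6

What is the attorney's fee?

$91,901.00

Lead counsel: 116.6 × $580 = $67,628.00
Co-counsel: 102.5 × $390 = $39,975.00
Associate: 62.7 × $370 = $23,199.00
Law clerk: 5.9 × $170 = $1,003.00
Subtotal: $131,805.00
Write-off: 68.8 × $580 = $39,904.00
Total: $131,805.00 − $39,904.00 = $91,901.00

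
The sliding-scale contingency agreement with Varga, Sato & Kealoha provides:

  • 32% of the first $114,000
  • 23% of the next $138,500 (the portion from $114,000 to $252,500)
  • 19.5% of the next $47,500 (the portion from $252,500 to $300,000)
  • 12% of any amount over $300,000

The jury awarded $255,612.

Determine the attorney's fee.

First $114,000 at 32% = $36,480.00
Next $138,500 at 23% = $31,855.00
Remaining $3,112 at 19.5% = $606.84
Fee: $36,480.00 + $31,855.00 + $606.84 = $68,941.84

$68,941.84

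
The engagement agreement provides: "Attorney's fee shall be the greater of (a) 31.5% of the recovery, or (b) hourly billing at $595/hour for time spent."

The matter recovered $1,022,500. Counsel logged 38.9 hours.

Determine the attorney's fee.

$322,087.50

(a) 31.5% of $1,022,500 = $322,087.50
(b) 38.9 × $595 = $23,145.50
The greater is (a): $322,087.50.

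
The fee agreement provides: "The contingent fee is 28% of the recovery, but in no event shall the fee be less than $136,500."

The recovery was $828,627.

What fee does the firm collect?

28% of $828,627 = $232,015.56
That exceeds the $136,500 minimum.

$232,015.56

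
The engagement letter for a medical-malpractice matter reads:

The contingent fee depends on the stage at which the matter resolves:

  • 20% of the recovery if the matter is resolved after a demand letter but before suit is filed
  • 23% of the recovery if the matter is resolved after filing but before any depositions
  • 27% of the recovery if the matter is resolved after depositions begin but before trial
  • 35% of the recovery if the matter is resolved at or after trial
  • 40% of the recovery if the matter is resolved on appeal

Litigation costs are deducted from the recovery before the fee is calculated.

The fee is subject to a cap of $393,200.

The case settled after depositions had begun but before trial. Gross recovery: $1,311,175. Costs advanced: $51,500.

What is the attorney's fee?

$340,112.25

Fee base (net of costs): $1,311,175 − $51,500 = $1,259,675
The matter settled after depositions had begun but before trial, so the 27% rate applies.
$1,259,675 × 27% = $340,112.25
$340,112.25 is under the $393,200 cap.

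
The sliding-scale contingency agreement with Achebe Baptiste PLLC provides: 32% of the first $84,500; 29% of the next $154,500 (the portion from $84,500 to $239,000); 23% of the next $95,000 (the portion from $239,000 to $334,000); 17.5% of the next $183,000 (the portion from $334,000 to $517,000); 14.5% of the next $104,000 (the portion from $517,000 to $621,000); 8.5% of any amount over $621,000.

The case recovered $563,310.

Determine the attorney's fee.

$132,434.95

First $84,500 at 32% = $27,040.00
Next $154,500 at 29% = $44,805.00
Next $95,000 at 23% = $21,850.00
Next $183,000 at 17.5% = $32,025.00
Remaining $46,310 at 14.5% = $6,714.95
Fee: $27,040.00 + $44,805.00 + $21,850.00 + $32,025.00 + $6,714.95 = $132,434.95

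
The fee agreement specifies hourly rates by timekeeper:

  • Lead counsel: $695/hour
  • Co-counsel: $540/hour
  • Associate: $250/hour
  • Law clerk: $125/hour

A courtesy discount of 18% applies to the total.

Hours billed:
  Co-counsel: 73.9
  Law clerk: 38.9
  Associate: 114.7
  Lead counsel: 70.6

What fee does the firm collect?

Lead counsel: 70.6 × $695 = $49,067.00
Co-counsel: 73.9 × $540 = $39,906.00
Associate: 114.7 × $250 = $28,675.00
Law clerk: 38.9 × $125 = $4,862.50
Subtotal: $122,510.50
Less 18% discount: −$22,051.89
Total: $122,510.50 − $22,051.89 = $100,458.61

$100,458.61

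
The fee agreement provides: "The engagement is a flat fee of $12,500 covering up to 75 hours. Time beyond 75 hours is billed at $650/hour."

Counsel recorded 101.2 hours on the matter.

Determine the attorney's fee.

$29,530.00

Flat fee: $12,500.00
Excess hours: 101.2 − 75 = 26.2
Overrun: 26.2 × $650 = $17,030.00
Total: $12,500.00 + $17,030.00 = $29,530.00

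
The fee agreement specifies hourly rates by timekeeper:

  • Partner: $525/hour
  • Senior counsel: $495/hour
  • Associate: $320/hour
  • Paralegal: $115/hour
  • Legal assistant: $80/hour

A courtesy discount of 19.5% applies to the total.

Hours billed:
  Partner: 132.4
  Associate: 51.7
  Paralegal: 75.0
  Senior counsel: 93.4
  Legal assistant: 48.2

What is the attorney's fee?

Partner: 132.4 × $525 = $69,510.00
Senior counsel: 93.4 × $495 = $46,233.00
Associate: 51.7 × $320 = $16,544.00
Paralegal: 75.0 × $115 = $8,625.00
Legal assistant: 48.2 × $80 = $3,856.00
Subtotal: $144,768.00
Less 19.5% discount: −$28,229.76
Total: $144,768.00 − $28,229.76 = $116,538.24

$116,538.24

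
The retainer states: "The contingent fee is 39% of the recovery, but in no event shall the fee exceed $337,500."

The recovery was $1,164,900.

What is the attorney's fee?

39% of $1,164,900 = $454,311.00
That exceeds the $337,500 cap, so the fee is capped at $337,500.

$337,500.00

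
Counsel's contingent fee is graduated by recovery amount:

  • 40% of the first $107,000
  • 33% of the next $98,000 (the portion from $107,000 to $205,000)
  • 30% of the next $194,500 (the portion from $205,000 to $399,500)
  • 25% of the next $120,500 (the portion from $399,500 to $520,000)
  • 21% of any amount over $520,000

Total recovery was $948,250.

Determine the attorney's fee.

$253,547.50

First $107,000 at 40% = $42,800.00
Next $98,000 at 33% = $32,340.00
Next $194,500 at 30% = $58,350.00
Next $120,500 at 25% = $30,125.00
Remaining $428,250 at 21% = $89,932.50
Fee: $42,800.00 + $32,340.00 + $58,350.00 + $30,125.00 + $89,932.50 = $253,547.50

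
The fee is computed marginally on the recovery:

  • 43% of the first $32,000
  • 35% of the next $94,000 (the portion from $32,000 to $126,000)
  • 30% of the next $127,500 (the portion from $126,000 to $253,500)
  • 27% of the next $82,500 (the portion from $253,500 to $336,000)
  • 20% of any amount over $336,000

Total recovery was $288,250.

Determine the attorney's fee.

$94,292.50

First $32,000 at 43% = $13,760.00
Next $94,000 at 35% = $32,900.00
Next $127,500 at 30% = $38,250.00
Remaining $34,750 at 27% = $9,382.50
Fee: $13,760.00 + $32,900.00 + $38,250.00 + $9,382.50 = $94,292.50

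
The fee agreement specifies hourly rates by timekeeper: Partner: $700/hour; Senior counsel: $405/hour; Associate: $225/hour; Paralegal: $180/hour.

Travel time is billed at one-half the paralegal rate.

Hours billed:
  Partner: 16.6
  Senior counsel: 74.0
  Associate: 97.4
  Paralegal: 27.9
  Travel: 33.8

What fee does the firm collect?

$71,569.00

Partner: 16.6 × $700 = $11,620.00
Senior counsel: 74.0 × $405 = $29,970.00
Associate: 97.4 × $225 = $21,915.00
Paralegal: 27.9 × $180 = $5,022.00
Subtotal: $11,620.00 + $29,970.00 + $21,915.00 + $5,022.00 = $68,527.00
Travel: 33.8 × ($180 ÷ 2) = 33.8 × $90.00 = $3,042.00
Total: $68,527.00 + $3,042.00 = $71,569.00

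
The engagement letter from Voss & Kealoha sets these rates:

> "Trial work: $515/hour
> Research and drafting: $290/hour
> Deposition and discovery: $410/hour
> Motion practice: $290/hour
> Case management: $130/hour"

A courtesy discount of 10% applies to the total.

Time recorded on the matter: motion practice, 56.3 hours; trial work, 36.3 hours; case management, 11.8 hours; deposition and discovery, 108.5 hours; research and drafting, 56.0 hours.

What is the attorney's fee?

Trial work: 36.3 × $515 = $18,694.50
Research and drafting: 56.0 × $290 = $16,240.00
Deposition and discovery: 108.5 × $410 = $44,485.00
Motion practice: 56.3 × $290 = $16,327.00
Case management: 11.8 × $130 = $1,534.00
Subtotal: $97,280.50
Less 10% discount: −$9,728.05
Total: $97,280.50 − $9,728.05 = $87,552.45

$87,552.45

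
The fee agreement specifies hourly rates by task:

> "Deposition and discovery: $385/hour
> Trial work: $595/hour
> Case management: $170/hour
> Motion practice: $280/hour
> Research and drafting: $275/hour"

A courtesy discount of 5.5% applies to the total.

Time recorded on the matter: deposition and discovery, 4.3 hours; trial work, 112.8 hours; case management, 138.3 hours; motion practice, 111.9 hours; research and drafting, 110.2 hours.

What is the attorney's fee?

$145,453.93

Deposition and discovery: 4.3 × $385 = $1,655.50
Trial work: 112.8 × $595 = $67,116.00
Case management: 138.3 × $170 = $23,511.00
Motion practice: 111.9 × $280 = $31,332.00
Research and drafting: 110.2 × $275 = $30,305.00
Subtotal: $153,919.50
Less 5.5% discount: −$8,465.57
Total: $153,919.50 − $8,465.57 = $145,453.93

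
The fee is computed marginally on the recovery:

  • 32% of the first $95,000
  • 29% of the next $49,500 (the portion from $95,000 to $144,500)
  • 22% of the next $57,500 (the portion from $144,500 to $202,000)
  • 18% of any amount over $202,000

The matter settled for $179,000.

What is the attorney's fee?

$52,345.00

First $95,000 at 32% = $30,400.00
Next $49,500 at 29% = $14,355.00
Remaining $34,500 at 22% = $7,590.00
Fee: $30,400.00 + $14,355.00 + $7,590.00 = $52,345.00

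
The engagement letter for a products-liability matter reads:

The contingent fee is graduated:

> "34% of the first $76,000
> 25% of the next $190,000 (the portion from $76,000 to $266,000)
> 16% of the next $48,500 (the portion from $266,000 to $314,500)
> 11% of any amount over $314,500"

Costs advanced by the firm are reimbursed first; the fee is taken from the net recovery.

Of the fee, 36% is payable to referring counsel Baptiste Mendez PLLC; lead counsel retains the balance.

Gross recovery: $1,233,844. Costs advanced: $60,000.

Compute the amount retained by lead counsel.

Fee base (net of costs): $1,233,844 − $60,000 = $1,173,844
First $76,000 at 34% = $25,840.00
Next $190,000 at 25% = $47,500.00
Next $48,500 at 16% = $7,760.00
Remaining $859,344 at 11% = $94,527.84
Fee: $25,840.00 + $47,500.00 + $7,760.00 + $94,527.84 = $175,627.84
Referral share: 36% of $175,627.84 = $63,226.02; lead counsel retains $175,627.84 − $63,226.02 = $112,401.82.

$112,401.82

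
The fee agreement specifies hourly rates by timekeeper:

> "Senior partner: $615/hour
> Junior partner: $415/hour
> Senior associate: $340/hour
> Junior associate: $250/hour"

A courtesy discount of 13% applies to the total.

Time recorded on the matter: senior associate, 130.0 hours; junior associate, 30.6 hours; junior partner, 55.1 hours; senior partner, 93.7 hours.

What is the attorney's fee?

$115,137.54

Senior partner: 93.7 × $615 = $57,625.50
Junior partner: 55.1 × $415 = $22,866.50
Senior associate: 130.0 × $340 = $44,200.00
Junior associate: 30.6 × $250 = $7,650.00
Subtotal: $132,342.00
Less 13% discount: −$17,204.46
Total: $132,342.00 − $17,204.46 = $115,137.54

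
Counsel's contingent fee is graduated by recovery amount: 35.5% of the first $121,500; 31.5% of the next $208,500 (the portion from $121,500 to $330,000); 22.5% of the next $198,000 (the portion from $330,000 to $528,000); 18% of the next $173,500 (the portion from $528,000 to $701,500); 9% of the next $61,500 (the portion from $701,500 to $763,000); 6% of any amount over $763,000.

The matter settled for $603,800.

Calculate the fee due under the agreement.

$167,004.00

First $121,500 at 35.5% = $43,132.50
Next $208,500 at 31.5% = $65,677.50
Next $198,000 at 22.5% = $44,550.00
Remaining $75,800 at 18% = $13,644.00
Fee: $43,132.50 + $65,677.50 + $44,550.00 + $13,644.00 = $167,004.00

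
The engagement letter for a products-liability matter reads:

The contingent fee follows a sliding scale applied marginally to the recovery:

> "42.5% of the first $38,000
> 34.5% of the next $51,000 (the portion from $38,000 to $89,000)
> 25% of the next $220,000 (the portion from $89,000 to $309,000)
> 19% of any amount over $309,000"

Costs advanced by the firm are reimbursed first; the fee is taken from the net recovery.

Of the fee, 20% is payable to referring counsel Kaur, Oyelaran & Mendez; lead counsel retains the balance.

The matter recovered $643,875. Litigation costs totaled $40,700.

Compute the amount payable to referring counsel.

$28,927.65

Fee base (net of costs): $643,875 − $40,700 = $603,175
First $38,000 at 42.5% = $16,150.00
Next $51,000 at 34.5% = $17,595.00
Next $220,000 at 25% = $55,000.00
Remaining $294,175 at 19% = $55,893.25
Fee: $16,150.00 + $17,595.00 + $55,000.00 + $55,893.25 = $144,638.25
Referral share: 20% of $144,638.25 = $28,927.65; lead counsel retains $144,638.25 − $28,927.65 = $115,710.60.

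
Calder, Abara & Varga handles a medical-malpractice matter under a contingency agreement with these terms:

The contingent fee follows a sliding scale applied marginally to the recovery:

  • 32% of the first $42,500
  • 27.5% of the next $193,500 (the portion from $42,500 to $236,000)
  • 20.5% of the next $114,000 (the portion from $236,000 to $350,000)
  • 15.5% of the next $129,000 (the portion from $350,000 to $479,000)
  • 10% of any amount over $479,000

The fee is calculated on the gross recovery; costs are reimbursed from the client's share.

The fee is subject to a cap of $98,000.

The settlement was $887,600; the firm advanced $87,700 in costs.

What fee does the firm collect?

Fee base is the gross recovery, $887,600; costs are reimbursed separately.
First $42,500 at 32% = $13,600.00
Next $193,500 at 27.5% = $53,212.50
Next $114,000 at 20.5% = $23,370.00
Next $129,000 at 15.5% = $19,995.00
Remaining $408,600 at 10% = $40,860.00
Fee: $13,600.00 + $53,212.50 + $23,370.00 + $19,995.00 + $40,860.00 = $151,037.50
$151,037.50 exceeds the $98,000 cap, so the fee is capped at $98,000.00.

$98,000.00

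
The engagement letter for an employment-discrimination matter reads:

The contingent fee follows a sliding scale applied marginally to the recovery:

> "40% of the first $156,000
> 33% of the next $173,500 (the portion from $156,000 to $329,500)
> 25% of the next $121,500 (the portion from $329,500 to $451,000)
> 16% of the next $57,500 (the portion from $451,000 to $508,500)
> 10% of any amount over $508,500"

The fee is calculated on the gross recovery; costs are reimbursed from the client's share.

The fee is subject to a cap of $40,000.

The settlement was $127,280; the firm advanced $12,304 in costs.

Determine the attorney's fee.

Fee base is the gross recovery, $127,280; costs are reimbursed separately.
First $127,280 at 40% = $50,912.00
$50,912.00 exceeds the $40,000 cap, so the fee is capped at $40,000.00.

$40,000.00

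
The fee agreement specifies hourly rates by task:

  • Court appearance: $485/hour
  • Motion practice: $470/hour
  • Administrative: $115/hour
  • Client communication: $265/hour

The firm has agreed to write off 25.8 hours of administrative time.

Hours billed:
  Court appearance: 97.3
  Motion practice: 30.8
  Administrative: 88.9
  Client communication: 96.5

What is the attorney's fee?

Court appearance: 97.3 × $485 = $47,190.50
Motion practice: 30.8 × $470 = $14,476.00
Administrative: 88.9 × $115 = $10,223.50
Client communication: 96.5 × $265 = $25,572.50
Subtotal: $97,462.50
Write-off: 25.8 × $115 = $2,967.00
Total: $97,462.50 − $2,967.00 = $94,495.50

$94,495.50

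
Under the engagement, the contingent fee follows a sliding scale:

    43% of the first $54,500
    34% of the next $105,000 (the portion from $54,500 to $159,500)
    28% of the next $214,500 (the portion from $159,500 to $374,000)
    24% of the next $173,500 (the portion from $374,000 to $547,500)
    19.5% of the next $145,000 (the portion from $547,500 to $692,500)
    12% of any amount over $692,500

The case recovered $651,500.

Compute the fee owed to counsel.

First $54,500 at 43% = $23,435.00
Next $105,000 at 34% = $35,700.00
Next $214,500 at 28% = $60,060.00
Next $173,500 at 24% = $41,640.00
Remaining $104,000 at 19.5% = $20,280.00
Fee: $23,435.00 + $35,700.00 + $60,060.00 + $41,640.00 + $20,280.00 = $181,115.00

$181,115.00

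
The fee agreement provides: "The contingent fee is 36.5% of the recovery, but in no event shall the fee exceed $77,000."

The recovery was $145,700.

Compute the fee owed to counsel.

36.5% of $145,700 = $53,180.50
That is under the $77,000 cap.

$53,180.50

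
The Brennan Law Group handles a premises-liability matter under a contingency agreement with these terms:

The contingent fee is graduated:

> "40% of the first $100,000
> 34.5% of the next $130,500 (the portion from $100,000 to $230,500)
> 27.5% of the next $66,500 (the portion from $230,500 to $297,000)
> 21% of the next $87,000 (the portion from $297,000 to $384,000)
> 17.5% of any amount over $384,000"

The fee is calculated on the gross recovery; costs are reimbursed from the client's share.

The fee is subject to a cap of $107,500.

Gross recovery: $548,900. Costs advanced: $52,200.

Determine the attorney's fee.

$107,500.00

Fee base is the gross recovery, $548,900; costs are reimbursed separately.
First $100,000 at 40% = $40,000.00
Next $130,500 at 34.5% = $45,022.50
Next $66,500 at 27.5% = $18,287.50
Next $87,000 at 21% = $18,270.00
Remaining $164,900 at 17.5% = $28,857.50
Fee: $40,000.00 + $45,022.50 + $18,287.50 + $18,270.00 + $28,857.50 = $150,437.50
$150,437.50 exceeds the $107,500 cap, so the fee is capped at $107,500.00.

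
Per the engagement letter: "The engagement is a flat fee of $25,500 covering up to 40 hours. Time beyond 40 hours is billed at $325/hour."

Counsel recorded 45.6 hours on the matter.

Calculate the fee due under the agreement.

Flat fee: $25,500.00
Excess hours: 45.6 − 40 = 5.6
Overrun: 5.6 × $325 = $1,820.00
Total: $25,500.00 + $1,820.00 = $27,320.00

$27,320.00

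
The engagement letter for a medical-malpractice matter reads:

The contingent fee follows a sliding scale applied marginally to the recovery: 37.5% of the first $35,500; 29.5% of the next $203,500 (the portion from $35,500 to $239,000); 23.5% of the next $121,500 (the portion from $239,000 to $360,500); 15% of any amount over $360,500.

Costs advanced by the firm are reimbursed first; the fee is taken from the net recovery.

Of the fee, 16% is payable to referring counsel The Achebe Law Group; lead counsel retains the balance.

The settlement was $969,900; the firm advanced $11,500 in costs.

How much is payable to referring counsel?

$30,653.20

Fee base (net of costs): $969,900 − $11,500 = $958,400
First $35,500 at 37.5% = $13,312.50
Next $203,500 at 29.5% = $60,032.50
Next $121,500 at 23.5% = $28,552.50
Remaining $597,900 at 15% = $89,685.00
Fee: $13,312.50 + $60,032.50 + $28,552.50 + $89,685.00 = $191,582.50
Referral share: 16% of $191,582.50 = $30,653.20; lead counsel retains $191,582.50 − $30,653.20 = $160,929.30.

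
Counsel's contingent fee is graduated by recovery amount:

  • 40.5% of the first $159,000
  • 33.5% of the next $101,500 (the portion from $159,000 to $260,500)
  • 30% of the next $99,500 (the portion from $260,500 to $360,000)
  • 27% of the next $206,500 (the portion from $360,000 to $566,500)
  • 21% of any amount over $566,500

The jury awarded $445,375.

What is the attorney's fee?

$151,298.75

First $159,000 at 40.5% = $64,395.00
Next $101,500 at 33.5% = $34,002.50
Next $99,500 at 30% = $29,850.00
Remaining $85,375 at 27% = $23,051.25
Fee: $64,395.00 + $34,002.50 + $29,850.00 + $23,051.25 = $151,298.75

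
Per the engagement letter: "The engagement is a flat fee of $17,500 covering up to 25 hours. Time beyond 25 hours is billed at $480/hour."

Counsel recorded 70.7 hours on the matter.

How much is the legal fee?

Flat fee: $17,500.00
Excess hours: 70.7 − 25 = 45.7
Overrun: 45.7 × $480 = $21,936.00
Total: $17,500.00 + $21,936.00 = $39,436.00

$39,436.00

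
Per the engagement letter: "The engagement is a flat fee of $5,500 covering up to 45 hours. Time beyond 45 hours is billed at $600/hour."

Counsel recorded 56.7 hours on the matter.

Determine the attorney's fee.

$12,520.00

Flat fee: $5,500.00
Excess hours: 56.7 − 45 = 11.7
Overrun: 11.7 × $600 = $7,020.00
Total: $5,500.00 + $7,020.00 = $12,520.00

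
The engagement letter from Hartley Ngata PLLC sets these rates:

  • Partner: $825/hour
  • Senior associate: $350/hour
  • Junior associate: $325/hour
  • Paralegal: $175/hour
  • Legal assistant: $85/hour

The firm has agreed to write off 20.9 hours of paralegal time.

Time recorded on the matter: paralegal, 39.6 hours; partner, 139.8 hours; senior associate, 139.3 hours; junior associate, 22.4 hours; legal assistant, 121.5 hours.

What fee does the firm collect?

Partner: 139.8 × $825 = $115,335.00
Senior associate: 139.3 × $350 = $48,755.00
Junior associate: 22.4 × $325 = $7,280.00
Paralegal: 39.6 × $175 = $6,930.00
Legal assistant: 121.5 × $85 = $10,327.50
Subtotal: $188,627.50
Write-off: 20.9 × $175 = $3,657.50
Total: $188,627.50 − $3,657.50 = $184,970.00

$184,970.00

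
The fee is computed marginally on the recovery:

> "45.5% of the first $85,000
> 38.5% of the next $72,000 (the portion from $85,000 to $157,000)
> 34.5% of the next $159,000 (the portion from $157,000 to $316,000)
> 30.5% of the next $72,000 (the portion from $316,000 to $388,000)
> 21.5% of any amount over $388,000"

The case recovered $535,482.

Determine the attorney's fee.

$174,918.63

First $85,000 at 45.5% = $38,675.00
Next $72,000 at 38.5% = $27,720.00
Next $159,000 at 34.5% = $54,855.00
Next $72,000 at 30.5% = $21,960.00
Remaining $147,482 at 21.5% = $31,708.63
Fee: $38,675.00 + $27,720.00 + $54,855.00 + $21,960.00 + $31,708.63 = $174,918.63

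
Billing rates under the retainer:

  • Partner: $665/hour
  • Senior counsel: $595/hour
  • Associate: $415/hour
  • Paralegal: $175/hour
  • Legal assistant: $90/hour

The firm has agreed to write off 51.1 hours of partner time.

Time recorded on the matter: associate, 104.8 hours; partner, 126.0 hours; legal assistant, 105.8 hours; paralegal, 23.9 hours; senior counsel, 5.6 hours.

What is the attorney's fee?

$110,337.00

Partner: 126.0 × $665 = $83,790.00
Senior counsel: 5.6 × $595 = $3,332.00
Associate: 104.8 × $415 = $43,492.00
Paralegal: 23.9 × $175 = $4,182.50
Legal assistant: 105.8 × $90 = $9,522.00
Subtotal: $144,318.50
Write-off: 51.1 × $665 = $33,981.50
Total: $144,318.50 − $33,981.50 = $110,337.00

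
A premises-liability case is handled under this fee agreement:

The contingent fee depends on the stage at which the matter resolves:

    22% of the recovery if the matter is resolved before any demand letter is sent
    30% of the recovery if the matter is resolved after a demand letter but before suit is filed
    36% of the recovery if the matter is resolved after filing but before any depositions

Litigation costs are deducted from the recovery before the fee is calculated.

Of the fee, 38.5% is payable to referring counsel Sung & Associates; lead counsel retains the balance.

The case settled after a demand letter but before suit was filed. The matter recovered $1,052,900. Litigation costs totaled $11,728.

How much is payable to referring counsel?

$120,255.37

Fee base (net of costs): $1,052,900 − $11,728 = $1,041,172
The matter settled after a demand letter but before suit was filed, so the 30% rate applies.
$1,041,172 × 30% = $312,351.60
Referral share: 38.5% of $312,351.60 = $120,255.37; lead counsel retains $312,351.60 − $120,255.37 = $192,096.23.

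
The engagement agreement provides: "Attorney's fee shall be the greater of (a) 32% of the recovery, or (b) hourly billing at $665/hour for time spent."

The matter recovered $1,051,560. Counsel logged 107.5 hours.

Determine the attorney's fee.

$336,499.20

(a) 32% of $1,051,560 = $336,499.20
(b) 107.5 × $665 = $71,487.50
The greater is (a): $336,499.20.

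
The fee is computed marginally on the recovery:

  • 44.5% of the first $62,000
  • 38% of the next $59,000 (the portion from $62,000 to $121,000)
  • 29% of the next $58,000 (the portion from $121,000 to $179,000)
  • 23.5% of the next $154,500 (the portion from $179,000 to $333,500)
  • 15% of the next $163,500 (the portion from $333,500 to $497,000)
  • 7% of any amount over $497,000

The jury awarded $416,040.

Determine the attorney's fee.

First $62,000 at 44.5% = $27,590.00
Next $59,000 at 38% = $22,420.00
Next $58,000 at 29% = $16,820.00
Next $154,500 at 23.5% = $36,307.50
Remaining $82,540 at 15% = $12,381.00
Fee: $27,590.00 + $22,420.00 + $16,820.00 + $36,307.50 + $12,381.00 = $115,518.50

$115,518.50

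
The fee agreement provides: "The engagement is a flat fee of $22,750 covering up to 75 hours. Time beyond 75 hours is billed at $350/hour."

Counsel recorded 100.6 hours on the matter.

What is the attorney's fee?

Flat fee: $22,750.00
Excess hours: 100.6 − 75 = 25.6
Overrun: 25.6 × $350 = $8,960.00
Total: $22,750.00 + $8,960.00 = $31,710.00

$31,710.00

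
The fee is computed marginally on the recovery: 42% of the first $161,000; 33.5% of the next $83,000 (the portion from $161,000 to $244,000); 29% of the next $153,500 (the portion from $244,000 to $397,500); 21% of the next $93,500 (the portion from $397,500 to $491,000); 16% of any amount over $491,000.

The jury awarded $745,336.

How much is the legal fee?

First $161,000 at 42% = $67,620.00
Next $83,000 at 33.5% = $27,805.00
Next $153,500 at 29% = $44,515.00
Next $93,500 at 21% = $19,635.00
Remaining $254,336 at 16% = $40,693.76
Fee: $67,620.00 + $27,805.00 + $44,515.00 + $19,635.00 + $40,693.76 = $200,268.76

$200,268.76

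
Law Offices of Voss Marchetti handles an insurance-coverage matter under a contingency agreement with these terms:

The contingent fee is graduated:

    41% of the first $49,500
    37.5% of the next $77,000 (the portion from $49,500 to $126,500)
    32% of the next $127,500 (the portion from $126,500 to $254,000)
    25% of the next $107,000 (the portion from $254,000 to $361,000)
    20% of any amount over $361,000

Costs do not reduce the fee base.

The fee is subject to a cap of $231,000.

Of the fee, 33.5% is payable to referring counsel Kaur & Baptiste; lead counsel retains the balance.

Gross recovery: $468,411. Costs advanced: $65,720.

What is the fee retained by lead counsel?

$91,904.46

Fee base is the gross recovery, $468,411; costs are reimbursed separately.
First $49,500 at 41% = $20,295.00
Next $77,000 at 37.5% = $28,875.00
Next $127,500 at 32% = $40,800.00
Next $107,000 at 25% = $26,750.00
Remaining $107,411 at 20% = $21,482.20
Fee: $20,295.00 + $28,875.00 + $40,800.00 + $26,750.00 + $21,482.20 = $138,202.20
$138,202.20 is under the $231,000 cap.
Referral share: 33.5% of $138,202.20 = $46,297.74; lead counsel retains $138,202.20 − $46,297.74 = $91,904.46.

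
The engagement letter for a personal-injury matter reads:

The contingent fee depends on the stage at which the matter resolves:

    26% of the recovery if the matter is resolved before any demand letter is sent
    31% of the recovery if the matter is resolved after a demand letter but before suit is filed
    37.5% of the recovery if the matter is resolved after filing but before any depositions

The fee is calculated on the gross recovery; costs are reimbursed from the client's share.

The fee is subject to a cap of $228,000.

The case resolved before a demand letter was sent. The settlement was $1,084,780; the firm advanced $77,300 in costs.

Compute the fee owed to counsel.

Fee base is the gross recovery, $1,084,780; costs are reimbursed separately.
The matter resolved before a demand letter was sent, so the 26% rate applies.
$1,084,780 × 26% = $282,042.80
$282,042.80 exceeds the $228,000 cap, so the fee is capped at $228,000.00.

$228,000.00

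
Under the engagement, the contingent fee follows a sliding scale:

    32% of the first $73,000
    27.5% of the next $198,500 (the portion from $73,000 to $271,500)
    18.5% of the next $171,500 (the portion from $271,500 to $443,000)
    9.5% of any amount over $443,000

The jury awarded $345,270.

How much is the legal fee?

$91,594.95

First $73,000 at 32% = $23,360.00
Next $198,500 at 27.5% = $54,587.50
Remaining $73,770 at 18.5% = $13,647.45
Fee: $23,360.00 + $54,587.50 + $13,647.45 = $91,594.95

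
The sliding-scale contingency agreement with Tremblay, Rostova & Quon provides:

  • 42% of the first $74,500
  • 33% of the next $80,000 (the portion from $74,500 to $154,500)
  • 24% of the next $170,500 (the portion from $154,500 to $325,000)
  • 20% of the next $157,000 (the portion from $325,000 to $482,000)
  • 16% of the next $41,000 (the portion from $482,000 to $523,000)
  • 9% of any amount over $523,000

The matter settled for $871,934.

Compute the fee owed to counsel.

First $74,500 at 42% = $31,290.00
Next $80,000 at 33% = $26,400.00
Next $170,500 at 24% = $40,920.00
Next $157,000 at 20% = $31,400.00
Next $41,000 at 16% = $6,560.00
Remaining $348,934 at 9% = $31,404.06
Fee: $31,290.00 + $26,400.00 + $40,920.00 + $31,400.00 + $6,560.00 + $31,404.06 = $167,974.06

$167,974.06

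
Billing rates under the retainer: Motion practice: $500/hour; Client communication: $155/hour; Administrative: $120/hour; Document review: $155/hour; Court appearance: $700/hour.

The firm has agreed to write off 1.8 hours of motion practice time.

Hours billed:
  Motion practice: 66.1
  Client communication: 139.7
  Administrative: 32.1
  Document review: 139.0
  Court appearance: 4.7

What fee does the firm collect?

$82,490.50

Motion practice: 66.1 × $500 = $33,050.00
Client communication: 139.7 × $155 = $21,653.50
Administrative: 32.1 × $120 = $3,852.00
Document review: 139.0 × $155 = $21,545.00
Court appearance: 4.7 × $700 = $3,290.00
Subtotal: $83,390.50
Write-off: 1.8 × $500 = $900.00
Total: $83,390.50 − $900.00 = $82,490.50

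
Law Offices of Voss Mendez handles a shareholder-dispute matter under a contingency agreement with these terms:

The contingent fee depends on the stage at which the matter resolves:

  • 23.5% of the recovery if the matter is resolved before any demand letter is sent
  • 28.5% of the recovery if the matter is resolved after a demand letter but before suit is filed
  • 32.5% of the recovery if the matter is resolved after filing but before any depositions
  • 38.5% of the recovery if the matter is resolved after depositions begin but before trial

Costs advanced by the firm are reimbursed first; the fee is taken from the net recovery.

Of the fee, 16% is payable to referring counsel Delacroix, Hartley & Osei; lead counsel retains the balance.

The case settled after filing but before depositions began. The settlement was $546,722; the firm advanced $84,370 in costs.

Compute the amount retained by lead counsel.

$126,222.10

Fee base (net of costs): $546,722 − $84,370 = $462,352
The matter settled after filing but before depositions began, so the 32.5% rate applies.
$462,352 × 32.5% = $150,264.40
Referral share: 16% of $150,264.40 = $24,042.30; lead counsel retains $150,264.40 − $24,042.30 = $126,222.10.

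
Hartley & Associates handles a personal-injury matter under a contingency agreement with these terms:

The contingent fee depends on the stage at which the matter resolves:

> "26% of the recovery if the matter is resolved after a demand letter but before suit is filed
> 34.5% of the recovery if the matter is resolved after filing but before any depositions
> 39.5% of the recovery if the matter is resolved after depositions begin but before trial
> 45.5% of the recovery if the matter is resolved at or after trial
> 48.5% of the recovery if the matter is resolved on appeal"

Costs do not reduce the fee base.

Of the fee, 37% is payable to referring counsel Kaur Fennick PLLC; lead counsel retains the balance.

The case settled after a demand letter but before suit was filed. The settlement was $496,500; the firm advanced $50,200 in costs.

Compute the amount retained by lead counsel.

Fee base is the gross recovery, $496,500; costs are reimbursed separately.
The matter settled after a demand letter but before suit was filed, so the 26% rate applies.
$496,500 × 26% = $129,090.00
Referral share: 37% of $129,090.00 = $47,763.30; lead counsel retains $129,090.00 − $47,763.30 = $81,326.70.

$81,326.70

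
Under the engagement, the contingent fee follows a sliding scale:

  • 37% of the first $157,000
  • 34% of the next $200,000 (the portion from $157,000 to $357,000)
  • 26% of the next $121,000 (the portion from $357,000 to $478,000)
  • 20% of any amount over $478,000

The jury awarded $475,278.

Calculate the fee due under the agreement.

$156,842.28

First $157,000 at 37% = $58,090.00
Next $200,000 at 34% = $68,000.00
Remaining $118,278 at 26% = $30,752.28
Fee: $58,090.00 + $68,000.00 + $30,752.28 = $156,842.28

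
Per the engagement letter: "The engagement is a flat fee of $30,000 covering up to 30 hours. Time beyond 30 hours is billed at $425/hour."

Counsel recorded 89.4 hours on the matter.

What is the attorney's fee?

$55,245.00

Flat fee: $30,000.00
Excess hours: 89.4 − 30 = 59.4
Overrun: 59.4 × $425 = $25,245.00
Total: $30,000.00 + $25,245.00 = $55,245.00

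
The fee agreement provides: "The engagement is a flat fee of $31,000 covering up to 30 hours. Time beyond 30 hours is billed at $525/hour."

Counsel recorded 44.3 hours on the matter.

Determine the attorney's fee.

$38,507.50

Flat fee: $31,000.00
Excess hours: 44.3 − 30 = 14.3
Overrun: 14.3 × $525 = $7,507.50
Total: $31,000.00 + $7,507.50 = $38,507.50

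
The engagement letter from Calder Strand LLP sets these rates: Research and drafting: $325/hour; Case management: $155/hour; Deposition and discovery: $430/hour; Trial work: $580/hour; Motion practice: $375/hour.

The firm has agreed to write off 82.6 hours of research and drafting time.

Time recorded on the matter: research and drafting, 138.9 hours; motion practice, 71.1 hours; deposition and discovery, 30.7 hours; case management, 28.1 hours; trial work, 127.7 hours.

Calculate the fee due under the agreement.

Research and drafting: 138.9 × $325 = $45,142.50
Case management: 28.1 × $155 = $4,355.50
Deposition and discovery: 30.7 × $430 = $13,201.00
Trial work: 127.7 × $580 = $74,066.00
Motion practice: 71.1 × $375 = $26,662.50
Subtotal: $163,427.50
Write-off: 82.6 × $325 = $26,845.00
Total: $163,427.50 − $26,845.00 = $136,582.50

$136,582.50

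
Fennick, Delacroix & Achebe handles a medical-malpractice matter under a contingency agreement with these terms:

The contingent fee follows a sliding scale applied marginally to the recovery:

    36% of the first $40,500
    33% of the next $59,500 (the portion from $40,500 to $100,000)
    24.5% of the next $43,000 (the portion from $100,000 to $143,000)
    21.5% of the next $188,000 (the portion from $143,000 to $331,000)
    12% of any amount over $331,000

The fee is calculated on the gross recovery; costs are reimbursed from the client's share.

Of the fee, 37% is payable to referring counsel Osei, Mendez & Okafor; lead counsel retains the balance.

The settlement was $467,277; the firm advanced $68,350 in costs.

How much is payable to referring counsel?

$37,563.60

Fee base is the gross recovery, $467,277; costs are reimbursed separately.
First $40,500 at 36% = $14,580.00
Next $59,500 at 33% = $19,635.00
Next $43,000 at 24.5% = $10,535.00
Next $188,000 at 21.5% = $40,420.00
Remaining $136,277 at 12% = $16,353.24
Fee: $14,580.00 + $19,635.00 + $10,535.00 + $40,420.00 + $16,353.24 = $101,523.24
Referral share: 37% of $101,523.24 = $37,563.60; lead counsel retains $101,523.24 − $37,563.60 = $63,959.64.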